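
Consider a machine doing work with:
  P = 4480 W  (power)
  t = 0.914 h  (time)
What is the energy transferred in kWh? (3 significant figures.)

4.09 kWh

Rearranging P = W/t for W: W = P·t.
P = 4480 W; t = 0.914 h = 3290 s.
W = 1.474×10^7 J
1.474×10^7 J × (1 kWh / 3.600×10^6 J) = 4.095 kWh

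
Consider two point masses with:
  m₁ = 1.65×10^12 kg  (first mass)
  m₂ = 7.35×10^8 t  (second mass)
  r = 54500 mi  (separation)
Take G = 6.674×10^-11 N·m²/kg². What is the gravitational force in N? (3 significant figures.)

Directly: F = Gm₁m₂/r².
m₁ = 1.65×10^12 kg; m₂ = 7.35×10^8 t = 7.350×10^11 kg; r = 54500 mi = 8.771×10^7 m; G = 6.674×10^-11 N·m²/kg².
F = 0.01052 N

0.0105 N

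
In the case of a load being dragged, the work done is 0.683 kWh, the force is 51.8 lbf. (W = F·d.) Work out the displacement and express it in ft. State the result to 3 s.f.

35000 ft

Solving W = F·d for d: d = W/F.
W = 0.683 kWh = 2.459×10^6 J; F = 51.8 lbf = 230.4 N.
d = 10671 m
10671 m × (1 ft / 0.3048 m) = 35010 ft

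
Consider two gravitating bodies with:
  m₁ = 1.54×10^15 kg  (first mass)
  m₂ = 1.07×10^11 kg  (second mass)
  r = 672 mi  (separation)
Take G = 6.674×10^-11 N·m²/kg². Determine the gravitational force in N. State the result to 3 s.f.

From Newton's law of gravitation: F = Gm₁m₂/r².
m₁ = 1.54×10^15 kg; m₂ = 1.07×10^11 kg; r = 672 mi = 1.081×10^6 m; G = 6.674×10^-11 N·m²/kg².
F = 9403 N

9400 N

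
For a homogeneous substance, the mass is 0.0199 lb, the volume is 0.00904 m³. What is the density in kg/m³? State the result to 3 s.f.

ρ is given directly by: ρ = m/V.
m = 0.0199 lb = 0.009026 kg; V = 0.00904 m³.
ρ = 0.9985 kg/m³

0.999 kg/m³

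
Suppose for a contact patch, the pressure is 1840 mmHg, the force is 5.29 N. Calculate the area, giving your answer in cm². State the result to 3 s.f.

Rearranging: A = F/P.
P = 1840 mmHg = 2.453×10^5 Pa; F = 5.29 N.
A = 2.156×10^-5 m²
2.156×10^-5 m² × (1 cm² / 1.000×10^-4 m²) = 0.2156 cm²

0.216 cm²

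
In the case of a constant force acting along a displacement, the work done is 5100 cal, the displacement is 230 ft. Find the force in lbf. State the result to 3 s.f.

Rearranging W = F·d for F: F = W/d.
W = 5100 cal = 21338 J; d = 230 ft = 70.10 m.
F = 304.4 N  (the unit combination reduces to kg·m/s² = N)
304.4 N × (1 lbf / 4.448 N) = 68.43 lbf

68.4 lbf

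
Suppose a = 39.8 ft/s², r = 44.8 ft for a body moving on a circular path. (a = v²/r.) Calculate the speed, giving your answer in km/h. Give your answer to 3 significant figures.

46.3 km/h

Rearranging: v = √(a·r).
a = 39.8 ft/s² = 12.13 m/s²; r = 44.8 ft = 13.66 m.
v = 12.87 m/s
12.87 m/s × (1 km/h / 0.2778 m/s) = 46.33 km/h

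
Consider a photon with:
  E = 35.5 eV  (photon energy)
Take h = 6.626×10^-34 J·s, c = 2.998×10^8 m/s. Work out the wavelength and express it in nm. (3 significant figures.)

34.9 nm

Solving E = h·c/λ for λ: λ = hc/E.
E = 35.5 eV = 5.688×10^-18 J; h = 6.626×10^-34 J·s; c = 2.998×10^8 m/s.
λ = 3.493×10^-8 m
3.493×10^-8 m × (1 nm / 1.000×10^-9 m) = 34.93 nm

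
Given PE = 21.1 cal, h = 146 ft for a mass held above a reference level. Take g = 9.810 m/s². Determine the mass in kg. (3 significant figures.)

Rearranging: m = PE/(g·h).
PE = 21.1 cal = 88.28 J; h = 146 ft = 44.50 m; g = 9.810 m/s².
m = 0.2022 kg

0.202 kg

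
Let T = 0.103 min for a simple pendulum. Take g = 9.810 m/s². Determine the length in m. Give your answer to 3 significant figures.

9.49 m

Solving T = 2π√(L/g) for L: L = g·(T/2π)².
T = 0.103 min = 6.180 s; g = 9.810 m/s².
L = 9.490 m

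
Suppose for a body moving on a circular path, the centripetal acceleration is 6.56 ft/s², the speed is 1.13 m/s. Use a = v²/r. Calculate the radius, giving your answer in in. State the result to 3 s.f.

Rearranging: r = v²/a.
a = 6.56 ft/s² = 1.999 m/s²; v = 1.13 m/s.
r = 0.6386 m
0.6386 m × (1 in / 0.02540 m) = 25.14 in

25.1 in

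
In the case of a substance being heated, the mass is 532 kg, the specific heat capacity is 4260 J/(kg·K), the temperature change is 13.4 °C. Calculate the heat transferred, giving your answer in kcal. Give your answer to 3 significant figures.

7260 kcal

Directly: Q = mcΔT.
m = 532 kg; c = 4260 J/(kg·K); ΔT = 13.4 °C = 13.40 K.
Q = 3.037×10^7 J
3.037×10^7 J × (1 kcal / 4184 J) = 7258 kcal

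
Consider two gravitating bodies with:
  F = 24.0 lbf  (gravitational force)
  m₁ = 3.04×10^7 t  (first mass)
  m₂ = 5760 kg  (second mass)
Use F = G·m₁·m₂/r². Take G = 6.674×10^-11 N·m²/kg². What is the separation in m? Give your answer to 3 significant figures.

10.5 m

Rearranging F = G·m₁·m₂/r² for r: r = √(G·m₁m₂/F).
F = 24.0 lbf = 106.8 N; m₁ = 3.04×10^7 t = 3.040×10^10 kg; m₂ = 5760 kg; G = 6.674×10^-11 N·m²/kg².
r = 10.46 m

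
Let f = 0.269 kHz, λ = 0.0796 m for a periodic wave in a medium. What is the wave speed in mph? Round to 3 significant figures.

Directly: v = fλ.
f = 0.269 kHz = 269.0 Hz; λ = 0.0796 m.
v = 21.41 m/s
21.41 m/s × (1 mph / 0.4470 m/s) = 47.90 mph

47.9 mph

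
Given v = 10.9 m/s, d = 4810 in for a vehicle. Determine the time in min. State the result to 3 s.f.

Rearranging: t = d/v.
v = 10.9 m/s; d = 4810 in = 122.2 m.
t = 11.21 s
11.21 s × (1 min / 60.00 s) = 0.1868 min

0.187 min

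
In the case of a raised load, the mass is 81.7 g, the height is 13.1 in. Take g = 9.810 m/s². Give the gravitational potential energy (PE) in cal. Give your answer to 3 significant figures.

Directly: PE = mgh.
m = 81.7 g = 0.08170 kg; h = 13.1 in = 0.3327 m; g = 9.810 m/s².
PE = 0.2667 J
0.2667 J × (1 cal / 4.184 J) = 0.06374 cal

0.0637 cal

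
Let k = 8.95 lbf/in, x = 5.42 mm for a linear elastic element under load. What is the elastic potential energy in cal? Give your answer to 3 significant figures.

Directly: U = ½kx².
k = 8.95 lbf/in = 1567 N/m; x = 5.42 mm = 0.005420 m.
U = 0.02302 J
0.02302 J × (1 cal / 4.184 J) = 0.005502 cal

0.00550 cal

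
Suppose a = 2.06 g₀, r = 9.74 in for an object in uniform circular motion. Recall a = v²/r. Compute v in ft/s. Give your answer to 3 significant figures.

7.33 ft/s

Solving a = v²/r for v: v = √(a·r).
a = 2.06 g₀ = 20.20 m/s²; r = 9.74 in = 0.2474 m.
v = 2.236 m/s
2.236 m/s × (1 ft/s / 0.3048 m/s) = 7.335 ft/s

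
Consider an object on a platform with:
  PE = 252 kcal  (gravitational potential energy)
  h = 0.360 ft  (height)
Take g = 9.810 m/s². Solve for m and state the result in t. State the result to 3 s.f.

Solving PE = m·g·h for m: m = PE/(g·h).
PE = 252 kcal = 1.054×10^6 J; h = 0.360 ft = 0.1097 m; g = 9.810 m/s².
m = 9.795×10^5 kg
9.795×10^5 kg × (1 t / 1000 kg) = 979.5 t

980 t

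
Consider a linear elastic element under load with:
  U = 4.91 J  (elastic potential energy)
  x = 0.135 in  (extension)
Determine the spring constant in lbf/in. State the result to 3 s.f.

4770 lbf/in

Rearranging U = ½k·x² for k: k = 2U/x².
U = 4.91 J; x = 0.135 in = 0.003429 m.
k = 8.352×10^5 N/m
8.352×10^5 N/m × (1 lbf/in / 175.1 N/m) = 4769 lbf/in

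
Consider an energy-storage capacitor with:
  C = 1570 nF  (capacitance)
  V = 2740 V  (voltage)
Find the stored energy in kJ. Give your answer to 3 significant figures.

Directly: E = ½CV².
C = 1570 nF = 1.570×10^-6 F; V = 2740 V.
E = 5.893 J  (the unit combination reduces to kg·m²/s² = J)
5.893 J × (1 kJ / 1000 J) = 0.005893 kJ

0.00589 kJ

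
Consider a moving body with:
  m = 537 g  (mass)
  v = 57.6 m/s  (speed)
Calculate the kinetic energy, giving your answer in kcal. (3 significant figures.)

KE is given directly by: KE = ½mv².
m = 537 g = 0.5370 kg; v = 57.6 m/s.
KE = 890.8 J  (the unit combination reduces to kg·m²/s² = J)
890.8 J × (1 kcal / 4184 J) = 0.2129 kcal

0.213 kcal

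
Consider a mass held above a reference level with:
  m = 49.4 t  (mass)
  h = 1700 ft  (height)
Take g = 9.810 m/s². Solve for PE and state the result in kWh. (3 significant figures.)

69.8 kWh

PE is given directly by: PE = mgh.
m = 49.4 t = 49400 kg; h = 1700 ft = 518.2 m; g = 9.810 m/s².
PE = 2.511×10^8 J  (the unit combination reduces to kg·m²/s² = J)
2.511×10^8 J × (1 kWh / 3.600×10^6 J) = 69.75 kWh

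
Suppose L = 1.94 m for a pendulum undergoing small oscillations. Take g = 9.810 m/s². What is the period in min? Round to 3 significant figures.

T is given directly by: T = 2π√(L/g).
L = 1.94 m; g = 9.810 m/s².
T = 2.794 s
2.794 s × (1 min / 60.00 s) = 0.04657 min

0.0466 min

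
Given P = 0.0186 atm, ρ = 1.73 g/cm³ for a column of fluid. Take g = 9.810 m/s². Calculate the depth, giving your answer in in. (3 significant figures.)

Solving P = ρ·g·h for h: h = P/(ρ·g).
P = 0.0186 atm = 1885 Pa; ρ = 1.73 g/cm³ = 1730 kg/m³; g = 9.810 m/s².
h = 0.1110 m
0.1110 m × (1 in / 0.02540 m) = 4.372 in

4.37 in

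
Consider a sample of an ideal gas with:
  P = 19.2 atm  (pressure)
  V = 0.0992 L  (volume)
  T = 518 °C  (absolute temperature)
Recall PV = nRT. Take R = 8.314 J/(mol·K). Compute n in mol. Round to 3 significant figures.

0.0293 mol

Solving PV = nRT for n: n = PV/(RT).
P = 19.2 atm = 1.945×10^6 Pa; V = 0.0992 L = 9.920×10^-5 m³; T = 518 °C = 791.1 K; R = 8.314 J/(mol·K).
n = 0.02934 mol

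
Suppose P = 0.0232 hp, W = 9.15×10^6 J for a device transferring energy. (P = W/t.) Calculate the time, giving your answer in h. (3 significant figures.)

147 h

Rearranging P = W/t for t: t = W/P.
P = 0.0232 hp = 17.30 W; W = 9.15×10^6 J.
t = 5.289×10^5 s
5.289×10^5 s × (1 h / 3600 s) = 146.9 h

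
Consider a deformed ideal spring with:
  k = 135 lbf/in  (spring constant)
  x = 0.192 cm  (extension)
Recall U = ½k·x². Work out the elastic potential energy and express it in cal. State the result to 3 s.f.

U is given directly by: U = ½kx².
k = 135 lbf/in = 23642 N/m; x = 0.192 cm = 0.001920 m.
U = 0.04358 J  (the unit combination reduces to kg·m²/s² = J)
0.04358 J × (1 cal / 4.184 J) = 0.01042 cal

0.0104 cal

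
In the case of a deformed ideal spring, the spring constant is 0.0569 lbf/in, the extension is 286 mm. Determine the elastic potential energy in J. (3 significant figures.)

Directly: U = ½kx².
k = 0.0569 lbf/in = 9.965 N/m; x = 286 mm = 0.2860 m.
U = 0.4075 J

0.408 J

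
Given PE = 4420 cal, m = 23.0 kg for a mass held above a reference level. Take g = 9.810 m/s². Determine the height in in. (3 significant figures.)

Rearranging: h = PE/(m·g).
PE = 4420 cal = 18493 J; m = 23.0 kg; g = 9.810 m/s².
h = 81.96 m
81.96 m × (1 in / 0.02540 m) = 3227 in

3230 in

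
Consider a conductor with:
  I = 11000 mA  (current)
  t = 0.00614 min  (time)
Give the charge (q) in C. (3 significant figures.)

Directly: q = It.
I = 11000 mA = 11.00 A; t = 0.00614 min = 0.3684 s.
q = 4.052 C  (the unit combination reduces to A·s = C)

4.05 C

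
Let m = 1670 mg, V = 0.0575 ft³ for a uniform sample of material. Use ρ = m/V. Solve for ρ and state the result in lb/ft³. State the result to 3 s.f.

0.0640 lb/ft³

Directly: ρ = m/V.
m = 1670 mg = 0.001670 kg; V = 0.0575 ft³ = 0.001628 m³.
ρ = 1.026 kg/m³
1.026 kg/m³ × (1 lb/ft³ / 16.02 kg/m³) = 0.06403 lb/ft³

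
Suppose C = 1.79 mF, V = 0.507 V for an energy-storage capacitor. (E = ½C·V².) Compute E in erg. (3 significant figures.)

2300 erg

Directly: E = ½CV².
C = 1.79 mF = 0.001790 F; V = 0.507 V.
E = 2.301×10^-4 J  (the unit combination reduces to kg·m²/s² = J)
2.301×10^-4 J × (1 erg / 1.000×10^-7 J) = 2301 erg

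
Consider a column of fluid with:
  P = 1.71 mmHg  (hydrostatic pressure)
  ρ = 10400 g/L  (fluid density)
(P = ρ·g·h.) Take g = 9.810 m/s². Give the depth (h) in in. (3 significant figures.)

Rearranging P = ρ·g·h for h: h = P/(ρ·g).
P = 1.71 mmHg = 228.0 Pa; ρ = 10400 g/L = 10400 kg/m³; g = 9.810 m/s².
h = 0.002235 m
0.002235 m × (1 in / 0.02540 m) = 0.08798 in

0.0880 in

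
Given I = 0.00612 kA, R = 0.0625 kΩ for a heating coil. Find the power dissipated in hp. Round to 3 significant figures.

P is given directly by: P = I²R.
I = 0.00612 kA = 6.120 A; R = 0.0625 kΩ = 62.50 Ω.
P = 2341 W
2341 W × (1 hp / 745.7 W) = 3.139 hp

3.14 hp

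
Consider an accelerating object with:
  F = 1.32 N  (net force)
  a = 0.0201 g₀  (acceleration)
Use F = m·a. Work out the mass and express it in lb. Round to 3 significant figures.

14.8 lb

Rearranging: m = F/a.
F = 1.32 N; a = 0.0201 g₀ = 0.1971 m/s².
m = 6.697 kg
6.697 kg × (1 lb / 0.4536 kg) = 14.76 lb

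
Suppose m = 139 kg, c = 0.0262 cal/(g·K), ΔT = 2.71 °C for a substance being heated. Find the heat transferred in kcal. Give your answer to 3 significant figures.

9.87 kcal

Directly: Q = mcΔT.
m = 139 kg; c = 0.0262 cal/(g·K) = 109.6 J/(kg·K); ΔT = 2.71 °C = 2.710 K.
Q = 41293 J
41293 J × (1 kcal / 4184 J) = 9.869 kcal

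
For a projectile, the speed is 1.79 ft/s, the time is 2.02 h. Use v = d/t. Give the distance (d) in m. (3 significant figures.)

3970 m

Solving v = d/t for d: d = v·t.
v = 1.79 ft/s = 0.5456 m/s; t = 2.02 h = 7272 s.
d = 3968 m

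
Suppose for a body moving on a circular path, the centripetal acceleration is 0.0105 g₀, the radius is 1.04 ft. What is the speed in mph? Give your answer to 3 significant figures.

Rearranging: v = √(a·r).
a = 0.0105 g₀ = 0.1030 m/s²; r = 1.04 ft = 0.3170 m.
v = 0.1807 m/s
0.1807 m/s × (1 mph / 0.4470 m/s) = 0.4041 mph

0.404 mph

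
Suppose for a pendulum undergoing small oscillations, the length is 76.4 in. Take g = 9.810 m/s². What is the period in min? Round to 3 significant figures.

0.0466 min

T is given directly by: T = 2π√(L/g).
L = 76.4 in = 1.941 m; g = 9.810 m/s².
T = 2.795 s
2.795 s × (1 min / 60.00 s) = 0.04658 min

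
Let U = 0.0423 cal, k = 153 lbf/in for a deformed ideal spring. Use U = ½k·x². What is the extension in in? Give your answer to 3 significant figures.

Solving U = ½k·x² for x: x = √(2U/k).
U = 0.0423 cal = 0.1770 J; k = 153 lbf/in = 26794 N/m.
x = 0.003635 m
0.003635 m × (1 in / 0.02540 m) = 0.1431 in

0.143 in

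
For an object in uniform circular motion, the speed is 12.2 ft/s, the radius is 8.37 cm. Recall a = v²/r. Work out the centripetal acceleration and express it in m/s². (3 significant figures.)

Directly: a = v²/r.
v = 12.2 ft/s = 3.719 m/s; r = 8.37 cm = 0.08370 m.
a = 165.2 m/s²

165 m/s²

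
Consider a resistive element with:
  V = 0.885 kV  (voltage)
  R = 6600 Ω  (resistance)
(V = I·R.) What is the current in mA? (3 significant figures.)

134 mA

Rearranging: I = V/R.
V = 0.885 kV = 885.0 V; R = 6600 Ω.
I = 0.1341 A
0.1341 A × (1 mA / 0.001000 A) = 134.1 mA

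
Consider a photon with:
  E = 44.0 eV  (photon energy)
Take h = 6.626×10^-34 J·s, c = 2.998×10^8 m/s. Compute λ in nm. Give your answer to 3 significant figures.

28.2 nm

Solving E = h·c/λ for λ: λ = hc/E.
E = 44.0 eV = 7.050×10^-18 J; h = 6.626×10^-34 J·s; c = 2.998×10^8 m/s.
λ = 2.818×10^-8 m
2.818×10^-8 m × (1 nm / 1.000×10^-9 m) = 28.18 nm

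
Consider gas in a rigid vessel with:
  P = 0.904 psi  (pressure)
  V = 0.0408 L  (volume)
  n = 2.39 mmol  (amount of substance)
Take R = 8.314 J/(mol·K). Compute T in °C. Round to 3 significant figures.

Rearranging: T = PV/(nR).
P = 0.904 psi = 6233 Pa; V = 0.0408 L = 4.080×10^-5 m³; n = 2.39 mmol = 0.002390 mol; R = 8.314 J/(mol·K).
T = 12.80 K
12.80 K − 273.15 = -260.4 °C

-260 °C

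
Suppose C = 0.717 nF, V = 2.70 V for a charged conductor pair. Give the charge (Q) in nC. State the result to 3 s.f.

1.94 nC

Solving C = Q/V for Q: Q = CV.
C = 0.717 nF = 7.170×10^-10 F; V = 2.70 V.
Q = 1.936×10^-9 C  (the unit combination reduces to A·s = C)
1.936×10^-9 C × (1 nC / 1.000×10^-9 C) = 1.936 nC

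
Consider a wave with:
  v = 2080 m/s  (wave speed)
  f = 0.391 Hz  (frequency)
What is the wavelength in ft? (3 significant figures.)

17500 ft

Rearranging v = f·λ for λ: λ = v/f.
v = 2080 m/s; f = 0.391 Hz.
λ = 5320 m
5320 m × (1 ft / 0.3048 m) = 17453 ft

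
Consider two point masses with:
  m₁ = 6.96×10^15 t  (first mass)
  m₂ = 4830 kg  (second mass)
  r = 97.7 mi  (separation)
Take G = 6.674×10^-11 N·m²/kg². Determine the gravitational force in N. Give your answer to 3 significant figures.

From Newton's law of gravitation: F = Gm₁m₂/r².
m₁ = 6.96×10^15 t = 6.960×10^18 kg; m₂ = 4830 kg; r = 97.7 mi = 1.572×10^5 m; G = 6.674×10^-11 N·m²/kg².
F = 90.75 N  (the unit combination reduces to kg·m/s² = N)

90.8 N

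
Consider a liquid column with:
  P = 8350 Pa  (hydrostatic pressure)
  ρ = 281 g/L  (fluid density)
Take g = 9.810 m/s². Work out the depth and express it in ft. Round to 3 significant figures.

9.94 ft

Rearranging: h = P/(ρ·g).
P = 8350 Pa; ρ = 281 g/L = 281.0 kg/m³; g = 9.810 m/s².
h = 3.029 m
3.029 m × (1 ft / 0.3048 m) = 9.938 ft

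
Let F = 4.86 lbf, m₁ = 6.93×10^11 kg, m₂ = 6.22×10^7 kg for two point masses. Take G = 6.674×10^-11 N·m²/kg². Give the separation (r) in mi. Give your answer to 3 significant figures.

Rearranging: r = √(G·m₁m₂/F).
F = 4.86 lbf = 21.62 N; m₁ = 6.93×10^11 kg; m₂ = 6.22×10^7 kg; G = 6.674×10^-11 N·m²/kg².
r = 11536 m
11536 m × (1 mi / 1609 m) = 7.168 mi

7.17 mi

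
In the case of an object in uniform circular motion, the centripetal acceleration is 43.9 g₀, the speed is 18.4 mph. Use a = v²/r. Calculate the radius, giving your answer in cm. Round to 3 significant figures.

Rearranging: r = v²/a.
a = 43.9 g₀ = 430.5 m/s²; v = 18.4 mph = 8.226 m/s.
r = 0.1572 m
0.1572 m × (1 cm / 0.01000 m) = 15.72 cm

15.7 cm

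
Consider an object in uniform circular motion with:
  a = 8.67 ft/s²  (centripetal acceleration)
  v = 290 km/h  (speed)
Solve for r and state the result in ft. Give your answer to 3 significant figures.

8060 ft

Rearranging a = v²/r for r: r = v²/a.
a = 8.67 ft/s² = 2.643 m/s²; v = 290 km/h = 80.56 m/s.
r = 2456 m
2456 m × (1 ft / 0.3048 m) = 8056 ft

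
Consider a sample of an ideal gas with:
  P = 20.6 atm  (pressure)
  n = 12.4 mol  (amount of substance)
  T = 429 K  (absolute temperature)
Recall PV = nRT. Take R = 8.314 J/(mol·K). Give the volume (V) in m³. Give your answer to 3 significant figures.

Rearranging: V = nRT/P.
P = 20.6 atm = 2.087×10^6 Pa; n = 12.4 mol; T = 429 K; R = 8.314 J/(mol·K).
V = 0.02119 m³

0.0212 m³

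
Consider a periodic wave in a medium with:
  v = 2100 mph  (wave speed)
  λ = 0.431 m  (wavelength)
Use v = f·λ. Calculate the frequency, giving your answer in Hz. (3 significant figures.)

Rearranging: f = v/λ.
v = 2100 mph = 938.8 m/s; λ = 0.431 m.
f = 2178 Hz

2180 Hz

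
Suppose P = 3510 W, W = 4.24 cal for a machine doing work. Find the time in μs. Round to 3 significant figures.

5050 μs

Rearranging: t = W/P.
P = 3510 W; W = 4.24 cal = 17.74 J.
t = 0.005054 s
0.005054 s × (1 μs / 1.000×10^-6 s) = 5054 μs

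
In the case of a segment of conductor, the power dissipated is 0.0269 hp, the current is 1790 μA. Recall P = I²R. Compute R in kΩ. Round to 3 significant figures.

6260 kΩ

Rearranging: R = P/I².
P = 0.0269 hp = 20.06 W; I = 1790 μA = 0.001790 A.
R = 6.261×10^6 Ω
6.261×10^6 Ω × (1 kΩ / 1000 Ω) = 6261 kΩ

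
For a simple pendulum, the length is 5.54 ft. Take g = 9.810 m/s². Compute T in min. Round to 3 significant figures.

0.0434 min

T is given directly by: T = 2π√(L/g).
L = 5.54 ft = 1.689 m; g = 9.810 m/s².
T = 2.607 s
2.607 s × (1 min / 60.00 s) = 0.04345 min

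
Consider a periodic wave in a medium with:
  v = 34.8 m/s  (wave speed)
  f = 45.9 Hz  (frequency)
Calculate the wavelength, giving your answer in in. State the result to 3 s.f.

Rearranging v = f·λ for λ: λ = v/f.
v = 34.8 m/s; f = 45.9 Hz.
λ = 0.7582 m
0.7582 m × (1 in / 0.02540 m) = 29.85 in

29.8 in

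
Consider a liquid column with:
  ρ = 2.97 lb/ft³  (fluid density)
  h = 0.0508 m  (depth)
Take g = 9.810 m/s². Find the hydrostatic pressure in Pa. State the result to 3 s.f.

23.7 Pa

P is given directly by: P = ρgh.
ρ = 2.97 lb/ft³ = 47.57 kg/m³; h = 0.0508 m; g = 9.810 m/s².
P = 23.71 Pa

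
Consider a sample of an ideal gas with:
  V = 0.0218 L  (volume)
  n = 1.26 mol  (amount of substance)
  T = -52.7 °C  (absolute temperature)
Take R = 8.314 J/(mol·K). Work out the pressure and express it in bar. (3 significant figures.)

1060 bar

P is given directly by: P = nRT/V.
V = 0.0218 L = 2.180×10^-5 m³; n = 1.26 mol; T = -52.7 °C = 220.4 K; R = 8.314 J/(mol·K).
P = 1.059×10^8 Pa  (the unit combination reduces to kg/(m·s²) = Pa)
1.059×10^8 Pa × (1 bar / 1.000×10^5 Pa) = 1059 bar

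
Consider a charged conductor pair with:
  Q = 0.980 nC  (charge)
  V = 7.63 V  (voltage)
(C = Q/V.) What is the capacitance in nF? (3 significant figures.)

0.128 nF

C is given directly by: C = Q/V.
Q = 0.980 nC = 9.800×10^-10 C; V = 7.63 V.
C = 1.284×10^-10 F
1.284×10^-10 F × (1 nF / 1.000×10^-9 F) = 0.1284 nF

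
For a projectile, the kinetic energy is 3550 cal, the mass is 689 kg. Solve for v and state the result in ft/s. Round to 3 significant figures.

21.5 ft/s

Rearranging KE = ½mv² for v: v = √(2·KE/m).
KE = 3550 cal = 14853 J; m = 689 kg.
v = 6.566 m/s
6.566 m/s × (1 ft/s / 0.3048 m/s) = 21.54 ft/s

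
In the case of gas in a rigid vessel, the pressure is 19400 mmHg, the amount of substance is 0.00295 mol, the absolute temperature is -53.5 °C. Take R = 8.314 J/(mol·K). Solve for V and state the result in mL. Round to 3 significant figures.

2.08 mL

From the ideal-gas law: V = nRT/P.
P = 19400 mmHg = 2.586×10^6 Pa; n = 0.00295 mol; T = -53.5 °C = 219.6 K; R = 8.314 J/(mol·K).
V = 2.083×10^-6 m³
2.083×10^-6 m³ × (1 mL / 1.000×10^-6 m³) = 2.083 mL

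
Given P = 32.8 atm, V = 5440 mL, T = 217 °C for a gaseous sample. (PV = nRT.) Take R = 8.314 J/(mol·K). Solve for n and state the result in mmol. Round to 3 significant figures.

Rearranging: n = PV/(RT).
P = 32.8 atm = 3.323×10^6 Pa; V = 5440 mL = 0.005440 m³; T = 217 °C = 490.1 K; R = 8.314 J/(mol·K).
n = 4.437 mol
4.437 mol × (1 mmol / 0.001000 mol) = 4437 mmol

4440 mmol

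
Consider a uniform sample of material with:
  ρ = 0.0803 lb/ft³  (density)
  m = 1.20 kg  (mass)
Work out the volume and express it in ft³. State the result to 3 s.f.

32.9 ft³

Rearranging: V = m/ρ.
ρ = 0.0803 lb/ft³ = 1.286 kg/m³; m = 1.20 kg.
V = 0.9329 m³
0.9329 m³ × (1 ft³ / 0.02832 m³) = 32.95 ft³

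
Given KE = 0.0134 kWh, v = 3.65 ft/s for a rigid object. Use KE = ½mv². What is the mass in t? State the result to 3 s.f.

Rearranging: m = 2·KE/v².
KE = 0.0134 kWh = 48240 J; v = 3.65 ft/s = 1.113 m/s.
m = 77951 kg
77951 kg × (1 t / 1000 kg) = 77.95 t

78.0 t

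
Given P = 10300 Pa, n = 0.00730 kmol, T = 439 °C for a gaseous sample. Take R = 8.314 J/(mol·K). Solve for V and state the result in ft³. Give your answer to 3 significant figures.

Rearranging PV = nRT for V: V = nRT/P.
P = 10300 Pa; n = 0.00730 kmol = 7.300 mol; T = 439 °C = 712.1 K; R = 8.314 J/(mol·K).
V = 4.196 m³
4.196 m³ × (1 ft³ / 0.02832 m³) = 148.2 ft³

148 ft³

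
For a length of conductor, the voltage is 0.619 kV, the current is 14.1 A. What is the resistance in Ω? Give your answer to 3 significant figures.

43.9 Ω

From Ohm's law: R = V/I.
V = 0.619 kV = 619.0 V; I = 14.1 A.
R = 43.90 Ω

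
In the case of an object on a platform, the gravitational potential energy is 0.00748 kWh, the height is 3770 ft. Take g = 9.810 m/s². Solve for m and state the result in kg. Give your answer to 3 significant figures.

Rearranging PE = m·g·h for m: m = PE/(g·h).
PE = 0.00748 kWh = 26928 J; h = 3770 ft = 1149 m; g = 9.810 m/s².
m = 2.389 kg

2.39 kg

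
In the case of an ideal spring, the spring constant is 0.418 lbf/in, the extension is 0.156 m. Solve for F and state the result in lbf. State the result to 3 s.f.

From Hooke's law: F = kx.
k = 0.418 lbf/in = 73.20 N/m; x = 0.156 m.
F = 11.42 N  (the unit combination reduces to kg·m/s² = N)
11.42 N × (1 lbf / 4.448 N) = 2.567 lbf

2.57 lbf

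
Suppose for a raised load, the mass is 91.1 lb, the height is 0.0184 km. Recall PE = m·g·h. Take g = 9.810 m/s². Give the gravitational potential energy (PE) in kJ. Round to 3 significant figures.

7.46 kJ

Directly: PE = mgh.
m = 91.1 lb = 41.32 kg; h = 0.0184 km = 18.40 m; g = 9.810 m/s².
PE = 7459 J
7459 J × (1 kJ / 1000 J) = 7.459 kJ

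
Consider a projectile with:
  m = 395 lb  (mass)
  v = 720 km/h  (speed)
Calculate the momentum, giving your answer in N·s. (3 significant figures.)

Directly: p = mv.
m = 395 lb = 179.2 kg; v = 720 km/h = 200.0 m/s.
p = 35834 kg·m/s
Since 1 N·s = 1 kg·m/s, 35834 N·s.

35800 N·s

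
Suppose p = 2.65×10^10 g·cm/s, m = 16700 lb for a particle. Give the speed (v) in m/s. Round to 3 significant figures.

Rearranging: v = p/m.
p = 2.65×10^10 g·cm/s = 2.650×10^5 kg·m/s; m = 16700 lb = 7575 kg.
v = 34.98 m/s

35.0 m/s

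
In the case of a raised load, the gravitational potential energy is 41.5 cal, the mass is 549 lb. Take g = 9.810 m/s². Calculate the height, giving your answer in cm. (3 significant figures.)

7.11 cm

Solving PE = m·g·h for h: h = PE/(m·g).
PE = 41.5 cal = 173.6 J; m = 549 lb = 249.0 kg; g = 9.810 m/s².
h = 0.07108 m
0.07108 m × (1 cm / 0.01000 m) = 7.108 cm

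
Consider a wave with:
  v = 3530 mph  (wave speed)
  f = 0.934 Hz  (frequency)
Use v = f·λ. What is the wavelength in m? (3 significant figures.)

Solving v = f·λ for λ: λ = v/f.
v = 3530 mph = 1578 m/s; f = 0.934 Hz.
λ = 1690 m

1690 m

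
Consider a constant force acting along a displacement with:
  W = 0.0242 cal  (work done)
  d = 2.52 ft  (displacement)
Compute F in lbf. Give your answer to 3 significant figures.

Rearranging: F = W/d.
W = 0.0242 cal = 0.1013 J; d = 2.52 ft = 0.7681 m.
F = 0.1318 N
0.1318 N × (1 lbf / 4.448 N) = 0.02964 lbf

0.0296 lbf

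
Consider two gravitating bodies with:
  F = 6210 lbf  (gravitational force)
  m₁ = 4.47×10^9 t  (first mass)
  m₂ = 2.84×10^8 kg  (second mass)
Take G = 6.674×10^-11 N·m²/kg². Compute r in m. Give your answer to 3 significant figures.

1750 m

From Newton's law of gravitation: r = √(G·m₁m₂/F).
F = 6210 lbf = 27623 N; m₁ = 4.47×10^9 t = 4.470×10^12 kg; m₂ = 2.84×10^8 kg; G = 6.674×10^-11 N·m²/kg².
r = 1751 m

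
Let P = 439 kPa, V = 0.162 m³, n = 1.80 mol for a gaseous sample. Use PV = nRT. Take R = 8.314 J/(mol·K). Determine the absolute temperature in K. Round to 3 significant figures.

Rearranging: T = PV/(nR).
P = 439 kPa = 4.390×10^5 Pa; V = 0.162 m³; n = 1.80 mol; R = 8.314 J/(mol·K).
T = 4752 K

4750 K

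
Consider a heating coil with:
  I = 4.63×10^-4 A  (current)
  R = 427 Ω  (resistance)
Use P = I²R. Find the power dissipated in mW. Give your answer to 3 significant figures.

0.0915 mW

P is given directly by: P = I²R.
I = 4.63×10^-4 A; R = 427 Ω.
P = 9.154×10^-5 W
9.154×10^-5 W × (1 mW / 0.001000 W) = 0.09154 mW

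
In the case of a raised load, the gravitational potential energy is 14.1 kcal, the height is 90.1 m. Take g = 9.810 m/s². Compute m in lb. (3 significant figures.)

147 lb

Rearranging PE = m·g·h for m: m = PE/(g·h).
PE = 14.1 kcal = 58994 J; h = 90.1 m; g = 9.810 m/s².
m = 66.74 kg
66.74 kg × (1 lb / 0.4536 kg) = 147.1 lb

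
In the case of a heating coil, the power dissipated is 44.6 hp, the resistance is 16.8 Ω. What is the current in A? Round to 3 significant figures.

44.5 A

Rearranging: I = √(P/R).
P = 44.6 hp = 33258 W; R = 16.8 Ω.
I = 44.49 A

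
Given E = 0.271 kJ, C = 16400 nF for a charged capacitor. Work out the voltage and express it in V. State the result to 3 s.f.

5750 V

Rearranging: V = √(2E/C).
E = 0.271 kJ = 271.0 J; C = 16400 nF = 1.640×10^-5 F.
V = 5749 V  (the unit combination reduces to kg·m²/(A·s³) = V)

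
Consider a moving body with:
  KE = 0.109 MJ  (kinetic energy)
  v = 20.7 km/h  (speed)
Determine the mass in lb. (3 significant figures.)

Solving KE = ½mv² for m: m = 2·KE/v².
KE = 0.109 MJ = 1.090×10^5 J; v = 20.7 km/h = 5.750 m/s.
m = 6594 kg
6594 kg × (1 lb / 0.4536 kg) = 14536 lb

14500 lb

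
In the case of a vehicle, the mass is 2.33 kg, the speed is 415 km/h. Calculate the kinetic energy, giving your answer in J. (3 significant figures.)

15500 J

KE is given directly by: KE = ½mv².
m = 2.33 kg; v = 415 km/h = 115.3 m/s.
KE = 15482 J  (the unit combination reduces to kg·m²/s² = J)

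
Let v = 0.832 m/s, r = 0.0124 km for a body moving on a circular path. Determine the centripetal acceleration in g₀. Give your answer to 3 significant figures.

0.00569 g₀

Directly: a = v²/r.
v = 0.832 m/s; r = 0.0124 km = 12.40 m.
a = 0.05582 m/s²
0.05582 m/s² × (1 g₀ / 9.807 m/s²) = 0.005693 g₀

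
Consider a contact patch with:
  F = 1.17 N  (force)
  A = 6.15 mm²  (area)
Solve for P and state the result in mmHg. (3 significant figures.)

1430 mmHg

P is given directly by: P = F/A.
F = 1.17 N; A = 6.15 mm² = 6.150×10^-6 m².
P = 1.902×10^5 Pa
1.902×10^5 Pa × (1 mmHg / 133.3 Pa) = 1427 mmHg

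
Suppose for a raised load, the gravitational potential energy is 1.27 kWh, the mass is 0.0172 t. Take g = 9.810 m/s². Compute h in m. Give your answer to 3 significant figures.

Rearranging PE = m·g·h for h: h = PE/(m·g).
PE = 1.27 kWh = 4.572×10^6 J; m = 0.0172 t = 17.20 kg; g = 9.810 m/s².
h = 27096 m

27100 m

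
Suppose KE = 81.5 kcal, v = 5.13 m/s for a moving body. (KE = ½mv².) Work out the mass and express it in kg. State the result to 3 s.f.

25900 kg

Rearranging KE = ½mv² for m: m = 2·KE/v².
KE = 81.5 kcal = 3.410×10^5 J; v = 5.13 m/s.
m = 25915 kg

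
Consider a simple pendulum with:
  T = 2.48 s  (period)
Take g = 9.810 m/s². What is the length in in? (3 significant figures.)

Rearranging: L = g·(T/2π)².
T = 2.48 s; g = 9.810 m/s².
L = 1.528 m
1.528 m × (1 in / 0.02540 m) = 60.17 in

60.2 in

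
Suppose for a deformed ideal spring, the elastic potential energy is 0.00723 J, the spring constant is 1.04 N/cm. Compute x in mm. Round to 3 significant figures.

Solving U = ½k·x² for x: x = √(2U/k).
U = 0.00723 J; k = 1.04 N/cm = 104.0 N/m.
x = 0.01179 m
0.01179 m × (1 mm / 0.001000 m) = 11.79 mm

11.8 mm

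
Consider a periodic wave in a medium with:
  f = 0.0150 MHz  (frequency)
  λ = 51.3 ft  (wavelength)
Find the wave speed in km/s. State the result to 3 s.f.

235 km/s

Directly: v = fλ.
f = 0.0150 MHz = 15000 Hz; λ = 51.3 ft = 15.64 m.
v = 2.345×10^5 m/s
2.345×10^5 m/s × (1 km/s / 1000 m/s) = 234.5 km/s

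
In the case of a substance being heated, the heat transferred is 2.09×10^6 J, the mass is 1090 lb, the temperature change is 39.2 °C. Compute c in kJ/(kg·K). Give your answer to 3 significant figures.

Rearranging: c = Q/(m·ΔT).
Q = 2.09×10^6 J; m = 1090 lb = 494.4 kg; ΔT = 39.2 °C = 39.20 K.
c = 107.8 J/(kg·K)
107.8 J/(kg·K) × (1 kJ/(kg·K) / 1000 J/(kg·K)) = 0.1078 kJ/(kg·K)

0.108 kJ/(kg·K)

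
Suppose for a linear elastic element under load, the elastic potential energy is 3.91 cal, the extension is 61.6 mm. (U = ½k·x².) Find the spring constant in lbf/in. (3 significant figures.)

Solving U = ½k·x² for k: k = 2U/x².
U = 3.91 cal = 16.36 J; x = 61.6 mm = 0.06160 m.
k = 8623 N/m
8623 N/m × (1 lbf/in / 175.1 N/m) = 49.24 lbf/in

49.2 lbf/in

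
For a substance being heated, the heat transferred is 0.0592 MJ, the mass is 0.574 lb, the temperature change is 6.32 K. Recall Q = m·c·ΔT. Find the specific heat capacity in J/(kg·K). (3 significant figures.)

Solving Q = m·c·ΔT for c: c = Q/(m·ΔT).
Q = 0.0592 MJ = 59200 J; m = 0.574 lb = 0.2604 kg; ΔT = 6.32 K.
c = 35977 J/(kg·K)

36000 J/(kg·K)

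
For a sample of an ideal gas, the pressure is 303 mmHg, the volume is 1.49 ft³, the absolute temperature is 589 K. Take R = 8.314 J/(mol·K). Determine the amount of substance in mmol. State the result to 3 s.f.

Rearranging: n = PV/(RT).
P = 303 mmHg = 40397 Pa; V = 1.49 ft³ = 0.04219 m³; T = 589 K; R = 8.314 J/(mol·K).
n = 0.3481 mol
0.3481 mol × (1 mmol / 0.001000 mol) = 348.1 mmol

348 mmol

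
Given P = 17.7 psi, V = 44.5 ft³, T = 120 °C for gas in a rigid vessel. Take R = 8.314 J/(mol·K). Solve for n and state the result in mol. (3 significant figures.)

Rearranging PV = nRT for n: n = PV/(RT).
P = 17.7 psi = 1.220×10^5 Pa; V = 44.5 ft³ = 1.260 m³; T = 120 °C = 393.1 K; R = 8.314 J/(mol·K).
n = 47.05 mol

47.0 mol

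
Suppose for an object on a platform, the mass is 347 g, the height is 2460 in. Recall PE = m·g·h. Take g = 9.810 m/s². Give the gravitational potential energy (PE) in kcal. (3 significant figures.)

0.0508 kcal

PE is given directly by: PE = mgh.
m = 347 g = 0.3470 kg; h = 2460 in = 62.48 m; g = 9.810 m/s².
PE = 212.7 J
212.7 J × (1 kcal / 4184 J) = 0.05084 kcal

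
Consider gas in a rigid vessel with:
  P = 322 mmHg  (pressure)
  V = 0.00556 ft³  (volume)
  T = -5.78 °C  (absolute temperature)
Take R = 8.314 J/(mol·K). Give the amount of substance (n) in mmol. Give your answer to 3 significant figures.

Solving PV = nRT for n: n = PV/(RT).
P = 322 mmHg = 42930 Pa; V = 0.00556 ft³ = 1.574×10^-4 m³; T = -5.78 °C = 267.4 K; R = 8.314 J/(mol·K).
n = 0.003041 mol
0.003041 mol × (1 mmol / 0.001000 mol) = 3.041 mmol

3.04 mmol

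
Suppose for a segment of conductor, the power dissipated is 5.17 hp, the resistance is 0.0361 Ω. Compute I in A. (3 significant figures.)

Solving P = I²R for I: I = √(P/R).
P = 5.17 hp = 3855 W; R = 0.0361 Ω.
I = 326.8 A

327 A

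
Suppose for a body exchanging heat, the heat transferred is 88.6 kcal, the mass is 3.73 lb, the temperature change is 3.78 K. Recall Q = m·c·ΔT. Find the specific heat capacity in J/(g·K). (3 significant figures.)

Rearranging Q = m·c·ΔT for c: c = Q/(m·ΔT).
Q = 88.6 kcal = 3.707×10^5 J; m = 3.73 lb = 1.692 kg; ΔT = 3.78 K.
c = 57964 J/(kg·K)
57964 J/(kg·K) × (1 J/(g·K) / 1000 J/(kg·K)) = 57.96 J/(g·K)

58.0 J/(g·K)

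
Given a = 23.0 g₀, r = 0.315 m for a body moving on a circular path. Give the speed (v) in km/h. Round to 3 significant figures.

30.3 km/h

Rearranging a = v²/r for v: v = √(a·r).
a = 23.0 g₀ = 225.6 m/s²; r = 0.315 m.
v = 8.429 m/s
8.429 m/s × (1 km/h / 0.2778 m/s) = 30.34 km/h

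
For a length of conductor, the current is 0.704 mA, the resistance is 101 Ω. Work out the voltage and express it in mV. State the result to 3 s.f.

V is given directly by: V = IR.
I = 0.704 mA = 7.040×10^-4 A; R = 101 Ω.
V = 0.07110 V
0.07110 V × (1 mV / 0.001000 V) = 71.10 mV

71.1 mV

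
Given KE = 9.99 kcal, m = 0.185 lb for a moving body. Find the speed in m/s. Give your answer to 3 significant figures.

Rearranging KE = ½mv² for v: v = √(2·KE/m).
KE = 9.99 kcal = 41798 J; m = 0.185 lb = 0.08391 kg.
v = 998.1 m/s

998 m/s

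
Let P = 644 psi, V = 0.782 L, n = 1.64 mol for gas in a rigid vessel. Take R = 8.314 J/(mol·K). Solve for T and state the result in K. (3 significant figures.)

Solving PV = nRT for T: T = PV/(nR).
P = 644 psi = 4.440×10^6 Pa; V = 0.782 L = 7.820×10^-4 m³; n = 1.64 mol; R = 8.314 J/(mol·K).
T = 254.7 K

255 K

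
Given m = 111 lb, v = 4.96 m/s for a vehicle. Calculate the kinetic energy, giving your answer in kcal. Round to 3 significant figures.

0.148 kcal

KE is given directly by: KE = ½mv².
m = 111 lb = 50.35 kg; v = 4.96 m/s.
KE = 619.3 J  (the unit combination reduces to kg·m²/s² = J)
619.3 J × (1 kcal / 4184 J) = 0.1480 kcal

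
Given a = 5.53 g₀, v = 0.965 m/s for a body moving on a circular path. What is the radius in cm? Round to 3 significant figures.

1.72 cm

Rearranging: r = v²/a.
a = 5.53 g₀ = 54.23 m/s²; v = 0.965 m/s.
r = 0.01717 m
0.01717 m × (1 cm / 0.01000 m) = 1.717 cm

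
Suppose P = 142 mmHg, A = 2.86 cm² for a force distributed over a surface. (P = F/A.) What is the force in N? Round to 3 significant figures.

Rearranging P = F/A for F: F = P·A.
P = 142 mmHg = 18932 Pa; A = 2.86 cm² = 2.860×10^-4 m².
F = 5.414 N

5.41 N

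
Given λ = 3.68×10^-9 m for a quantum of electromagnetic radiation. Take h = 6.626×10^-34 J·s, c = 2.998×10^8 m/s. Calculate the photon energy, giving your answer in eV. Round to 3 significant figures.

Directly: E = hc/λ.
λ = 3.68×10^-9 m; h = 6.626×10^-34 J·s; c = 2.998×10^8 m/s.
E = 5.398×10^-17 J
5.398×10^-17 J × (1 eV / 1.602×10^-19 J) = 336.9 eV

337 eV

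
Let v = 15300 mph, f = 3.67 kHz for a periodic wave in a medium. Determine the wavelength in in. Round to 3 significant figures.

73.4 in

Rearranging v = f·λ for λ: λ = v/f.
v = 15300 mph = 6840 m/s; f = 3.67 kHz = 3670 Hz.
λ = 1.864 m
1.864 m × (1 in / 0.02540 m) = 73.37 in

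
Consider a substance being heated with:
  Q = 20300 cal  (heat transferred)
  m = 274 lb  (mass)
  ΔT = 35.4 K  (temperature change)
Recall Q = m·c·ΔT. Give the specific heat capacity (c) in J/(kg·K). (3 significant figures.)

19.3 J/(kg·K)

Rearranging: c = Q/(m·ΔT).
Q = 20300 cal = 84935 J; m = 274 lb = 124.3 kg; ΔT = 35.4 K.
c = 19.30 J/(kg·K)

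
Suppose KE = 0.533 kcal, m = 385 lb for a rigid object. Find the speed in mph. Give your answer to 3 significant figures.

11.3 mph

Rearranging: v = √(2·KE/m).
KE = 0.533 kcal = 2230 J; m = 385 lb = 174.6 kg.
v = 5.054 m/s
5.054 m/s × (1 mph / 0.4470 m/s) = 11.30 mph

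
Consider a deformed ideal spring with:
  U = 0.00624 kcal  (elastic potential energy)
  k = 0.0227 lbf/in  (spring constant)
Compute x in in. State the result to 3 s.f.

Rearranging U = ½k·x² for x: x = √(2U/k).
U = 0.00624 kcal = 26.11 J; k = 0.0227 lbf/in = 3.975 N/m.
x = 3.624 m
3.624 m × (1 in / 0.02540 m) = 142.7 in

143 in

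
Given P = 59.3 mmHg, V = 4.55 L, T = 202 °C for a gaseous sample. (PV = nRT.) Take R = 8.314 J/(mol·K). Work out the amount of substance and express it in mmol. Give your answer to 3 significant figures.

9.11 mmol

Rearranging: n = PV/(RT).
P = 59.3 mmHg = 7906 Pa; V = 4.55 L = 0.004550 m³; T = 202 °C = 475.1 K; R = 8.314 J/(mol·K).
n = 0.009106 mol
0.009106 mol × (1 mmol / 0.001000 mol) = 9.106 mmol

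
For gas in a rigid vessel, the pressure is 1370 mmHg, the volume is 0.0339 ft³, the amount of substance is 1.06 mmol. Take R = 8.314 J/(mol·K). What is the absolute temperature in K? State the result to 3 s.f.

Solving PV = nRT for T: T = PV/(nR).
P = 1370 mmHg = 1.827×10^5 Pa; V = 0.0339 ft³ = 9.599×10^-4 m³; n = 1.06 mmol = 0.001060 mol; R = 8.314 J/(mol·K).
T = 19895 K

19900 K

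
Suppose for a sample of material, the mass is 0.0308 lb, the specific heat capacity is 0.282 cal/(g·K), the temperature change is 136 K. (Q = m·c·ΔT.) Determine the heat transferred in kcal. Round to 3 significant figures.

0.536 kcal

Directly: Q = mcΔT.
m = 0.0308 lb = 0.01397 kg; c = 0.282 cal/(g·K) = 1180 J/(kg·K); ΔT = 136 K.
Q = 2242 J
2242 J × (1 kcal / 4184 J) = 0.5358 kcal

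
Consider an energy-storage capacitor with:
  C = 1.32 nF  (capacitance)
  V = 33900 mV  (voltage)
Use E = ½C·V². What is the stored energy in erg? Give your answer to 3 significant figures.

7.58 erg

Directly: E = ½CV².
C = 1.32 nF = 1.320×10^-9 F; V = 33900 mV = 33.90 V.
E = 7.585×10^-7 J
7.585×10^-7 J × (1 erg / 1.000×10^-7 J) = 7.585 erg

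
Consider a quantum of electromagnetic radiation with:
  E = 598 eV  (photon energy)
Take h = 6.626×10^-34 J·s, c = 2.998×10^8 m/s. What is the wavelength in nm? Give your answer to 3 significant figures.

2.07 nm

Rearranging E = h·c/λ for λ: λ = hc/E.
E = 598 eV = 9.581×10^-17 J; h = 6.626×10^-34 J·s; c = 2.998×10^8 m/s.
λ = 2.073×10^-9 m
2.073×10^-9 m × (1 nm / 1.000×10^-9 m) = 2.073 nm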